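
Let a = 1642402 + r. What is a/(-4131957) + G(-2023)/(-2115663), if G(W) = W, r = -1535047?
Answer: -1195453838/47769554877 ≈ -0.025025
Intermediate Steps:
a = 107355 (a = 1642402 - 1535047 = 107355)
a/(-4131957) + G(-2023)/(-2115663) = 107355/(-4131957) - 2023/(-2115663) = 107355*(-1/4131957) - 2023*(-1/2115663) = -35785/1377319 + 2023/2115663 = -1195453838/47769554877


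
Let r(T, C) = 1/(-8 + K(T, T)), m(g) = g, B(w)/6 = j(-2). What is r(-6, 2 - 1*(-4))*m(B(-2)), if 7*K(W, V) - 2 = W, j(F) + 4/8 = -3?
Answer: 49/20 ≈ 2.4500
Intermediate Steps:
j(F) = -7/2 (j(F) = -½ - 3 = -7/2)
K(W, V) = 2/7 + W/7
B(w) = -21 (B(w) = 6*(-7/2) = -21)
r(T, C) = 1/(-54/7 + T/7) (r(T, C) = 1/(-8 + (2/7 + T/7)) = 1/(-54/7 + T/7))
r(-6, 2 - 1*(-4))*m(B(-2)) = (7/(-54 - 6))*(-21) = (7/(-60))*(-21) = (7*(-1/60))*(-21) = -7/60*(-21) = 49/20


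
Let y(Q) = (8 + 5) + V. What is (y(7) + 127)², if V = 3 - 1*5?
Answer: 19044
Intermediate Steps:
V = -2 (V = 3 - 5 = -2)
y(Q) = 11 (y(Q) = (8 + 5) - 2 = 13 - 2 = 11)
(y(7) + 127)² = (11 + 127)² = 138² = 19044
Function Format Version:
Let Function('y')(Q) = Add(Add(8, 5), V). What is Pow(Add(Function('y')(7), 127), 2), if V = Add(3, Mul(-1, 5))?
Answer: 19044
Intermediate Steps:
V = -2 (V = Add(3, -5) = -2)
Function('y')(Q) = 11 (Function('y')(Q) = Add(Add(8, 5), -2) = Add(13, -2) = 11)
Pow(Add(Function('y')(7), 127), 2) = Pow(Add(11, 127), 2) = Pow(138, 2) = 19044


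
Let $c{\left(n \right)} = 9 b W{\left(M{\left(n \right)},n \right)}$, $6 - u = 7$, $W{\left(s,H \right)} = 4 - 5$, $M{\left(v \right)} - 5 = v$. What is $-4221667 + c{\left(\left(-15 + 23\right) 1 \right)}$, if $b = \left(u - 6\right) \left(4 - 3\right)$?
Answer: $-4221604$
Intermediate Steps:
$M{\left(v \right)} = 5 + v$
$W{\left(s,H \right)} = -1$
$u = -1$ ($u = 6 - 7 = -1$)
$b = -7$ ($b = \left(-1 - 6\right) \left(4 - 3\right) = \left(-7\right) 1 = -7$)
$c{\left(n \right)} = 63$ ($c{\left(n \right)} = 9 \left(-7\right) \left(-1\right) = \left(-63\right) \left(-1\right) = 63$)
$-4221667 + c{\left(\left(-15 + 23\right) 1 \right)} = -4221667 + 63 = -4221604$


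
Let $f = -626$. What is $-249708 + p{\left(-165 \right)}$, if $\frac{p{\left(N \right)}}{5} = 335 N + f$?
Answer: $-529213$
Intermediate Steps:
$p{\left(N \right)} = -3130 + 1675 N$ ($p{\left(N \right)} = 5 \left(335 N - 626\right) = 5 \left(-626 + 335 N\right) = -3130 + 1675 N$)
$-249708 + p{\left(-165 \right)} = -249708 + \left(-3130 + 1675 \left(-165\right)\right) = -249708 - 279505 = -529213$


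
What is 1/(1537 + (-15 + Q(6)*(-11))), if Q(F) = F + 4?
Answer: 1/1412 ≈ 0.00070821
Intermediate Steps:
Q(F) = 4 + F
1/(1537 + (-15 + Q(6)*(-11))) = 1/(1537 + (-15 + (4 + 6)*(-11))) = 1/(1537 + (-15 + 10*(-11))) = 1/(1537 + (-15 - 110)) = 1/(1537 - 125) = 1/1412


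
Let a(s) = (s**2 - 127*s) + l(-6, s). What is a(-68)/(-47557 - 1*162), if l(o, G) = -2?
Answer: -1894/6817 ≈ -0.27783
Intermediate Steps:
a(s) = -2 + s**2 - 127*s (a(s) = (s**2 - 127*s) - 2 = -2 + s**2 - 127*s)
a(-68)/(-47557 - 1*162) = (-2 + (-68)**2 - 127*(-68))/(-47557 - 1*162) = (-2 + 4624 + 8636)/(-47557 - 162) = 13258/(-47719) = 13258*(-1/47719) = -1894/6817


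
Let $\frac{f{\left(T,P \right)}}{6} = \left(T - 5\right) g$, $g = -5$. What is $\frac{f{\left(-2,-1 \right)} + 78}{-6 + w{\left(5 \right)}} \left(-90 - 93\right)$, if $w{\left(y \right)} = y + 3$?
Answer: $-26352$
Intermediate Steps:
$w{\left(y \right)} = 3 + y$
$f{\left(T,P \right)} = 150 - 30 T$ ($f{\left(T,P \right)} = 6 \left(T - 5\right) \left(-5\right) = 6 \left(-5 + T\right) \left(-5\right) = 6 \left(25 - 5 T\right) = 150 - 30 T$)
$\frac{f{\left(-2,-1 \right)} + 78}{-6 + w{\left(5 \right)}} \left(-90 - 93\right) = \frac{\left(150 - -60\right) + 78}{-6 + \left(3 + 5\right)} \left(-90 - 93\right) = \frac{\left(150 + 60\right) + 78}{-6 + 8} \left(-183\right) = \frac{210 + 78}{2} \left(-183\right) = 288 \cdot \frac{1}{2} \left(-183\right) = 144 \left(-183\right) = -26352$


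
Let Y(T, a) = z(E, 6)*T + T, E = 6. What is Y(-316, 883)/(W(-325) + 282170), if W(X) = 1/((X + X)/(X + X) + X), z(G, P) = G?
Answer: -716688/91423079 ≈ -0.0078392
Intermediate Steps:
W(X) = 1/(1 + X) (W(X) = 1/((2*X)/((2*X)) + X) = 1/((2*X)*(1/(2*X)) + X) = 1/(1 + X))
Y(T, a) = 7*T (Y(T, a) = 6*T + T = 7*T)
Y(-316, 883)/(W(-325) + 282170) = (7*(-316))/(1/(1 - 325) + 282170) = -2212/(1/(-324) + 282170) = -2212/(-1/324 + 282170) = -2212/91423079/324 = -2212*324/91423079 = -716688/91423079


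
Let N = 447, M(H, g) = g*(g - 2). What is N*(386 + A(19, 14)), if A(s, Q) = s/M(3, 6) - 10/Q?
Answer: 9664289/56 ≈ 1.7258e+5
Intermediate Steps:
M(H, g) = g*(-2 + g)
A(s, Q) = -10/Q + s/24 (A(s, Q) = s/((6*(-2 + 6))) - 10/Q = s/((6*4)) - 10/Q = s/24 - 10/Q = -10/Q + s/24)
N*(386 + A(19, 14)) = 447*(386 + (-10/14 + (1/24)*19)) = 447*(386 + (-10*1/14 + 19/24)) = 447*(386 + (-5/7 + 19/24)) = 447*(386 + 13/168) = 447*(64861/168) = 9664289/56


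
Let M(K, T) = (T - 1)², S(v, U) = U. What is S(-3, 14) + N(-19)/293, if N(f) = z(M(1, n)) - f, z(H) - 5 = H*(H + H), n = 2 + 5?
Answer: 6718/293 ≈ 22.928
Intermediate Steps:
n = 7
M(K, T) = (-1 + T)²
z(H) = 5 + 2*H² (z(H) = 5 + H*(H + H) = 5 + H*(2*H) = 5 + 2*H²)
N(f) = 2597 - f (N(f) = (5 + 2*((-1 + 7)²)²) - f = (5 + 2*(6²)²) - f = (5 + 2*36²) - f = (5 + 2*1296) - f = (5 + 2592) - f = 2597 - f)
S(-3, 14) + N(-19)/293 = 14 + (2597 - 1*(-19))/293 = 14 + (2597 + 19)*(1/293) = 14 + 2616*(1/293) = 14 + 2616/293 = 6718/293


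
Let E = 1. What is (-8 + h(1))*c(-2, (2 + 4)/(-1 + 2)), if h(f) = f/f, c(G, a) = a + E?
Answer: -49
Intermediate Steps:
c(G, a) = 1 + a (c(G, a) = a + 1 = 1 + a)
h(f) = 1
(-8 + h(1))*c(-2, (2 + 4)/(-1 + 2)) = (-8 + 1)*(1 + (2 + 4)/(-1 + 2)) = -7*(1 + 6/1) = -7*(1 + 6*1) = -7*(1 + 6) = -7*7 = -49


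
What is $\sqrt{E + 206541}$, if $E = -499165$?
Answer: $4 i \sqrt{18289} \approx 540.95 i$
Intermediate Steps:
$\sqrt{E + 206541} = \sqrt{-499165 + 206541} = \sqrt{-292624} = 4 i \sqrt{18289}$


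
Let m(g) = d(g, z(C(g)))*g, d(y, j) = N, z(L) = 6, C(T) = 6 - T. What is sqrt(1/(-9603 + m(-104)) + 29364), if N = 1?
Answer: sqrt(2766847820329)/9707 ≈ 171.36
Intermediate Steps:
d(y, j) = 1
m(g) = g (m(g) = 1*g = g)
sqrt(1/(-9603 + m(-104)) + 29364) = sqrt(1/(-9603 - 104) + 29364) = sqrt(1/(-9707) + 29364) = sqrt(-1/9707 + 29364) = sqrt(285036347/9707) = sqrt(2766847820329)/9707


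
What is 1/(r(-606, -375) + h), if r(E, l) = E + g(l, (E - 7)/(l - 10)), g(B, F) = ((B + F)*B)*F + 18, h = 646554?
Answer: 5929/5151824004 ≈ 1.1509e-6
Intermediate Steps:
g(B, F) = 18 + B*F*(B + F) (g(B, F) = (B*(B + F))*F + 18 = B*F*(B + F) + 18 = 18 + B*F*(B + F))
r(E, l) = 18 + E + l*(-7 + E)²/(-10 + l)² + l²*(-7 + E)/(-10 + l) (r(E, l) = E + (18 + l*((E - 7)/(l - 10))² + ((E - 7)/(l - 10))*l²) = E + (18 + l*((-7 + E)/(-10 + l))² + ((-7 + E)/(-10 + l))*l²) = E + (18 + l*((-7 + E)²/(-10 + l)²) + l²*(-7 + E)/(-10 + l)) = E + (18 + l*(-7 + E)²/(-10 + l)² + l²*(-7 + E)/(-10 + l)) = 18 + E + l*(-7 + E)²/(-10 + l)² + l²*(-7 + E)/(-10 + l))
1/(r(-606, -375) + h) = 1/((-375*(-7 - 606)² + (-10 - 375)²*(18 - 606) + (-375)²*(-10 - 375)*(-7 - 606))/(-10 - 375)² + 646554) = 1/((-375*(-613)² + (-385)²*(-588) + 140625*(-385)*(-613))/(-385)² + 646554) = 1/((-375*375769 + 148225*(-588) + 33188203125)/148225 + 646554) = 1/((-140913375 - 87156300 + 33188203125)/148225 + 646554) = 1/((1/148225)*32960133450 + 646554) = 1/(1318405338/5929 + 646554) = 1/(5151824004/5929) = 5929/5151824004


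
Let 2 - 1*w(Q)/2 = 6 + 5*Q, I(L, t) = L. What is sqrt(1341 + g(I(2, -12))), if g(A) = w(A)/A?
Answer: sqrt(1327) ≈ 36.428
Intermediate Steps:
w(Q) = -8 - 10*Q (w(Q) = 4 - 2*(6 + 5*Q) = 4 + (-12 - 10*Q) = -8 - 10*Q)
g(A) = (-8 - 10*A)/A
sqrt(1341 + g(I(2, -12))) = sqrt(1341 + (-10 - 8/2)) = sqrt(1341 + (-10 - 8*1/2)) = sqrt(1341 + (-10 - 4)) = sqrt(1341 - 14) = sqrt(1327)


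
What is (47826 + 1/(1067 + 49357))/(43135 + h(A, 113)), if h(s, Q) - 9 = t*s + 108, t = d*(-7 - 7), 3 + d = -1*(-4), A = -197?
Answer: 482315645/464001648 ≈ 1.0395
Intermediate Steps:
d = 1 (d = -3 - 1*(-4) = -3 + 4 = 1)
t = -14 (t = 1*(-7 - 7) = 1*(-14) = -14)
h(s, Q) = 117 - 14*s (h(s, Q) = 9 + (-14*s + 108) = 9 + (108 - 14*s) = 117 - 14*s)
(47826 + 1/(1067 + 49357))/(43135 + h(A, 113)) = (47826 + 1/(1067 + 49357))/(43135 + (117 - 14*(-197))) = (47826 + 1/50424)/(43135 + (117 + 2758)) = (47826 + 1/50424)/(43135 + 2875) = (2411578225/50424)/46010 = (2411578225/50424)*(1/46010) = 482315645/464001648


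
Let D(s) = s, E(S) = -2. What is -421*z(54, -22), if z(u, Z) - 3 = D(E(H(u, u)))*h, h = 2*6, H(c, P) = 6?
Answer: 8841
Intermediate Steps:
h = 12
z(u, Z) = -21 (z(u, Z) = 3 - 2*12 = 3 - 24 = -21)
-421*z(54, -22) = -421*(-21) = 8841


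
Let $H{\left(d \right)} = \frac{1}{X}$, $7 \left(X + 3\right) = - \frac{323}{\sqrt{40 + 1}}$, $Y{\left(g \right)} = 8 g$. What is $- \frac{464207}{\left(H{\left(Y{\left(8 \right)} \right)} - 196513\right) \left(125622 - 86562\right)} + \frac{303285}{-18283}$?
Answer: $- \frac{962341081431608378009723}{58013242121532959418780} - \frac{149938861 \sqrt{41}}{18585125346597161580} \approx -16.588$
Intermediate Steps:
$X = -3 - \frac{323 \sqrt{41}}{287}$ ($X = -3 + \frac{\left(-323\right) \frac{1}{\sqrt{40 + 1}}}{7} = -3 + \frac{\left(-323\right) \frac{1}{\sqrt{41}}}{7} = -3 + \frac{\left(-323\right) \frac{\sqrt{41}}{41}}{7} = -3 + \frac{\left(- \frac{323}{41}\right) \sqrt{41}}{7} = -3 - \frac{323 \sqrt{41}}{287} \approx -10.206$)
$H{\left(d \right)} = \frac{1}{-3 - \frac{323 \sqrt{41}}{287}}$
$- \frac{464207}{\left(H{\left(Y{\left(8 \right)} \right)} - 196513\right) \left(125622 - 86562\right)} + \frac{303285}{-18283} = - \frac{464207}{\left(\left(\frac{6027}{86248} - \frac{2261 \sqrt{41}}{86248}\right) - 196513\right) \left(125622 - 86562\right)} + \frac{303285}{-18283} = - \frac{464207}{\left(- \frac{16948847197}{86248} - \frac{2261 \sqrt{41}}{86248}\right) 39060} + 303285 \left(- \frac{1}{18283}\right) = - \frac{464207}{- \frac{165505492878705}{21562} - \frac{22078665 \sqrt{41}}{21562}} - \frac{303285}{18283} = - \frac{303285}{18283} - \frac{464207}{- \frac{165505492878705}{21562} - \frac{22078665 \sqrt{41}}{21562}}$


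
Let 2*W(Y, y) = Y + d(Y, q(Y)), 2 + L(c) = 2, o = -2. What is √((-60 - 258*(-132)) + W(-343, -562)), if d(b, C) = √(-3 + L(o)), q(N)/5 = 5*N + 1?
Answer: √(135298 + 2*I*√3)/2 ≈ 183.91 + 0.0023544*I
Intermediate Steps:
q(N) = 5 + 25*N (q(N) = 5*(5*N + 1) = 5*(1 + 5*N) = 5 + 25*N)
L(c) = 0 (L(c) = -2 + 2 = 0)
d(b, C) = I*√3 (d(b, C) = √(-3 + 0) = √(-3) = I*√3)
W(Y, y) = Y/2 + I*√3/2 (W(Y, y) = (Y + I*√3)/2 = Y/2 + I*√3/2)
√((-60 - 258*(-132)) + W(-343, -562)) = √((-60 - 258*(-132)) + ((½)*(-343) + I*√3/2)) = √((-60 + 34056) + (-343/2 + I*√3/2)) = √(33996 + (-343/2 + I*√3/2)) = √(67649/2 + I*√3/2)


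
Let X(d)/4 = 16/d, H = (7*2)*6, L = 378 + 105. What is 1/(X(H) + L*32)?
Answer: 21/324592 ≈ 6.4697e-5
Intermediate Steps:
L = 483
H = 84 (H = 14*6 = 84)
X(d) = 64/d (X(d) = 4*(16/d) = 64/d)
1/(X(H) + L*32) = 1/(64/84 + 483*32) = 1/(64*(1/84) + 15456) = 1/(16/21 + 15456) = 1/(324592/21) = 21/324592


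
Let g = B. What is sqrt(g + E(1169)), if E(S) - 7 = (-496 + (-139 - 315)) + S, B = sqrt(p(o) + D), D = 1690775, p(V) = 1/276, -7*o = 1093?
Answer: sqrt(4303944 + 966*sqrt(657124881))/138 ≈ 39.068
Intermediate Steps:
o = -1093/7 (o = -1/7*1093 = -1093/7 ≈ -156.14)
p(V) = 1/276
B = 7*sqrt(657124881)/138 (B = sqrt(1/276 + 1690775) = sqrt(466653901/276) = 7*sqrt(657124881)/138 ≈ 1300.3)
E(S) = -943 + S (E(S) = 7 + ((-496 + (-139 - 315)) + S) = 7 + ((-496 - 454) + S) = 7 + (-950 + S) = -943 + S)
g = 7*sqrt(657124881)/138 ≈ 1300.3
sqrt(g + E(1169)) = sqrt(7*sqrt(657124881)/138 + (-943 + 1169)) = sqrt(7*sqrt(657124881)/138 + 226) = sqrt(226 + 7*sqrt(657124881)/138)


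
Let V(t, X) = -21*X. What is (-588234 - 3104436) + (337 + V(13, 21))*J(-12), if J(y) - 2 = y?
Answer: -3691630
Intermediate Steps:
J(y) = 2 + y
(-588234 - 3104436) + (337 + V(13, 21))*J(-12) = (-588234 - 3104436) + (337 - 21*21)*(2 - 12) = -3692670 + (337 - 441)*(-10) = -3692670 - 104*(-10) = -3692670 + 1040 = -3691630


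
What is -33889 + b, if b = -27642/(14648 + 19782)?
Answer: -583412956/17215 ≈ -33890.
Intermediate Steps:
b = -13821/17215 (b = -27642/34430 = -27642*1/34430 = -13821/17215 ≈ -0.80285)
-33889 + b = -33889 - 13821/17215 = -583412956/17215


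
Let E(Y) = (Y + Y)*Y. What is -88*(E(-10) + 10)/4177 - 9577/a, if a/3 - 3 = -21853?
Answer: -1171360871/273802350 ≈ -4.2781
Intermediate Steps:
E(Y) = 2*Y**2 (E(Y) = (2*Y)*Y = 2*Y**2)
a = -65550 (a = 9 + 3*(-21853) = 9 - 65559 = -65550)
-88*(E(-10) + 10)/4177 - 9577/a = -88*(2*(-10)**2 + 10)/4177 - 9577/(-65550) = -88*(2*100 + 10)*(1/4177) - 9577*(-1/65550) = -88*(200 + 10)*(1/4177) + 9577/65550 = -88*210*(1/4177) + 9577/65550 = -18480*1/4177 + 9577/65550 = -18480/4177 + 9577/65550 = -1171360871/273802350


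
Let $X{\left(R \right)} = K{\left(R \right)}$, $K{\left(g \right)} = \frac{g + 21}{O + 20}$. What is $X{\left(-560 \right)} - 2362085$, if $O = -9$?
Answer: $-2362134$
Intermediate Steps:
$K{\left(g \right)} = \frac{21}{11} + \frac{g}{11}$ ($K{\left(g \right)} = \frac{g + 21}{-9 + 20} = \frac{21 + g}{11} = \left(21 + g\right) \frac{1}{11} = \frac{21}{11} + \frac{g}{11}$)
$X{\left(R \right)} = \frac{21}{11} + \frac{R}{11}$
$X{\left(-560 \right)} - 2362085 = \left(\frac{21}{11} + \frac{1}{11} \left(-560\right)\right) - 2362085 = \left(\frac{21}{11} - \frac{560}{11}\right) - 2362085 = -49 - 2362085 = -2362134$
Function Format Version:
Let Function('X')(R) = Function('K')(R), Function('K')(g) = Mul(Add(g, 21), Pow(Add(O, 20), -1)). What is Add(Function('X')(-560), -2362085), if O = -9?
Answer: -2362134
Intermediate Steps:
Function('K')(g) = Add(Rational(21, 11), Mul(Rational(1, 11), g)) (Function('K')(g) = Mul(Add(g, 21), Pow(Add(-9, 20), -1)) = Mul(Add(21, g), Pow(11, -1)) = Mul(Add(21, g), Rational(1, 11)) = Add(Rational(21, 11), Mul(Rational(1, 11), g)))
Function('X')(R) = Add(Rational(21, 11), Mul(Rational(1, 11), R))
Add(Function('X')(-560), -2362085) = Add(Add(Rational(21, 11), Mul(Rational(1, 11), -560)), -2362085) = Add(Add(Rational(21, 11), Rational(-560, 11)), -2362085) = Add(-49, -2362085) = -2362134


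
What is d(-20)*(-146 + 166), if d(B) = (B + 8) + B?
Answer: -640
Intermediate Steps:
d(B) = 8 + 2*B (d(B) = (8 + B) + B = 8 + 2*B)
d(-20)*(-146 + 166) = (8 + 2*(-20))*(-146 + 166) = (8 - 40)*20 = -32*20 = -640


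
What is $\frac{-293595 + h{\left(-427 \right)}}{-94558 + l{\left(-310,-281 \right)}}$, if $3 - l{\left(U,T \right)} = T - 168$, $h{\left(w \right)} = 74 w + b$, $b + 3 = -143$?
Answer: $\frac{325339}{94106} \approx 3.4572$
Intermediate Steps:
$b = -146$ ($b = -3 - 143 = -146$)
$h{\left(w \right)} = -146 + 74 w$ ($h{\left(w \right)} = 74 w - 146 = -146 + 74 w$)
$l{\left(U,T \right)} = 171 - T$ ($l{\left(U,T \right)} = 3 - \left(T - 168\right) = 3 - \left(-168 + T\right) = 171 - T$)
$\frac{-293595 + h{\left(-427 \right)}}{-94558 + l{\left(-310,-281 \right)}} = \frac{-293595 + \left(-146 + 74 \left(-427\right)\right)}{-94558 + \left(171 - -281\right)} = \frac{-293595 - 31744}{-94558 + \left(171 + 281\right)} = \frac{-293595 - 31744}{-94558 + 452} = - \frac{325339}{-94106} = \left(-325339\right) \left(- \frac{1}{94106}\right) = \frac{325339}{94106}$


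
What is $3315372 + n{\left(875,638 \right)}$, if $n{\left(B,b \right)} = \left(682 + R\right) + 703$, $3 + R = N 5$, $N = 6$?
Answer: $3316784$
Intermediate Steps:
$R = 27$ ($R = -3 + 6 \cdot 5 = -3 + 30 = 27$)
$n{\left(B,b \right)} = 1412$ ($n{\left(B,b \right)} = \left(682 + 27\right) + 703 = 709 + 703 = 1412$)
$3315372 + n{\left(875,638 \right)} = 3315372 + 1412 = 3316784$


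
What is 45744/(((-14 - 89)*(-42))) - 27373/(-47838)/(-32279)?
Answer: 1681811066645/159048768606 ≈ 10.574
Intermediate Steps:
45744/(((-14 - 89)*(-42))) - 27373/(-47838)/(-32279) = 45744/((-103*(-42))) - 27373*(-1/47838)*(-1/32279) = 45744/4326 + (27373/47838)*(-1/32279) = 45744*(1/4326) - 27373/1544162802 = 7624/721 - 27373/1544162802 = 1681811066645/159048768606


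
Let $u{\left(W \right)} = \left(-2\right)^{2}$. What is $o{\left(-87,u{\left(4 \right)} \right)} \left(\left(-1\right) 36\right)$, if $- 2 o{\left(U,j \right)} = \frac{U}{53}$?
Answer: $- \frac{1566}{53} \approx -29.547$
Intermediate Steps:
$u{\left(W \right)} = 4$
$o{\left(U,j \right)} = - \frac{U}{106}$ ($o{\left(U,j \right)} = - \frac{U \frac{1}{53}}{2} = - \frac{\frac{1}{53} U}{2} = - \frac{U}{106}$)
$o{\left(-87,u{\left(4 \right)} \right)} \left(\left(-1\right) 36\right) = \left(- \frac{1}{106}\right) \left(-87\right) \left(\left(-1\right) 36\right) = \frac{87}{106} \left(-36\right) = - \frac{1566}{53}$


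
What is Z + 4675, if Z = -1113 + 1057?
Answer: 4619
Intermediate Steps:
Z = -56
Z + 4675 = -56 + 4675 = 4619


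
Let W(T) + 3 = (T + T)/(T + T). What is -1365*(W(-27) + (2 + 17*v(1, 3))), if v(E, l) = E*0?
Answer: 0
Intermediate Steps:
v(E, l) = 0
W(T) = -2 (W(T) = -3 + (T + T)/(T + T) = -3 + (2*T)/((2*T)) = -3 + (2*T)*(1/(2*T)) = -3 + 1 = -2)
-1365*(W(-27) + (2 + 17*v(1, 3))) = -1365*(-2 + (2 + 17*0)) = -1365*(-2 + (2 + 0)) = -1365*(-2 + 2) = -1365*0 = 0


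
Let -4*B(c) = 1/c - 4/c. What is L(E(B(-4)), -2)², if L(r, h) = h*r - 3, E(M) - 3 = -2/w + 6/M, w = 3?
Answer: 28561/9 ≈ 3173.4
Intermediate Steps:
B(c) = 3/(4*c) (B(c) = -(1/c - 4/c)/4 = -(-3)/(4*c) = 3/(4*c))
E(M) = 7/3 + 6/M (E(M) = 3 + (-2/3 + 6/M) = 3 + (-2*⅓ + 6/M) = 3 + (-⅔ + 6/M) = 7/3 + 6/M)
L(r, h) = -3 + h*r
L(E(B(-4)), -2)² = (-3 - 2*(7/3 + 6/(((¾)/(-4)))))² = (-3 - 2*(7/3 + 6/(((¾)*(-¼)))))² = (-3 - 2*(7/3 + 6/(-3/16)))² = (-3 - 2*(7/3 + 6*(-16/3)))² = (-3 - 2*(7/3 - 32))² = (-3 - 2*(-89/3))² = (-3 + 178/3)² = (169/3)² = 28561/9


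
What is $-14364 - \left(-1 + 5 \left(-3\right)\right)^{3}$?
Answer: $-10268$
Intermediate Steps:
$-14364 - \left(-1 + 5 \left(-3\right)\right)^{3} = -14364 - \left(-1 - 15\right)^{3} = -14364 - \left(-16\right)^{3} = -14364 - -4096 = -14364 + 4096 = -10268$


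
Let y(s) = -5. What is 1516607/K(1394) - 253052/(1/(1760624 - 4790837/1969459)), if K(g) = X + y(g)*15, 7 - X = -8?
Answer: -52647046331678252093/118167540 ≈ -4.4553e+11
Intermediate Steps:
X = 15 (X = 7 - 1*(-8) = 7 + 8 = 15)
K(g) = -60 (K(g) = 15 - 5*15 = 15 - 75 = -60)
1516607/K(1394) - 253052/(1/(1760624 - 4790837/1969459)) = 1516607/(-60) - 253052/(1/(1760624 - 4790837/1969459)) = 1516607*(-1/60) - 253052/(1/(1760624 - 4790837*1/1969459)) = -1516607/60 - 253052/(1/(1760624 - 4790837/1969459)) = -1516607/60 - 253052/(1/(3467471991579/1969459)) = -1516607/60 - 253052/1969459/3467471991579 = -1516607/60 - 253052*3467471991579/1969459 = -1516607/60 - 877450722413049108/1969459 = -52647046331678252093/118167540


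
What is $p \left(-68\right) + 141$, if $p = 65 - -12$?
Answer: $-5095$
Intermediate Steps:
$p = 77$ ($p = 65 + 12 = 77$)
$p \left(-68\right) + 141 = 77 \left(-68\right) + 141 = -5236 + 141 = -5095$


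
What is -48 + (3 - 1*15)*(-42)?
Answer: 456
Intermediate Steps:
-48 + (3 - 1*15)*(-42) = -48 + (3 - 15)*(-42) = -48 - 12*(-42) = -48 + 504 = 456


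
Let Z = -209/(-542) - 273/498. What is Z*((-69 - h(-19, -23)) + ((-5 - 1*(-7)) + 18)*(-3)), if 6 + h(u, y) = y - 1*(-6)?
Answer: 387642/22493 ≈ 17.234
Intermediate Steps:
h(u, y) = y (h(u, y) = -6 + (y - 1*(-6)) = -6 + (y + 6) = -6 + (6 + y) = y)
Z = -3657/22493 (Z = -209*(-1/542) - 273*1/498 = 209/542 - 91/166 = -3657/22493 ≈ -0.16258)
Z*((-69 - h(-19, -23)) + ((-5 - 1*(-7)) + 18)*(-3)) = -3657*((-69 - 1*(-23)) + ((-5 - 1*(-7)) + 18)*(-3))/22493 = -3657*((-69 + 23) + ((-5 + 7) + 18)*(-3))/22493 = -3657*(-46 + (2 + 18)*(-3))/22493 = -3657*(-46 + 20*(-3))/22493 = -3657*(-46 - 60)/22493 = -3657/22493*(-106) = 387642/22493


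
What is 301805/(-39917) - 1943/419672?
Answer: -126736666691/16752047224 ≈ -7.5654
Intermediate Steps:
301805/(-39917) - 1943/419672 = 301805*(-1/39917) - 1943*1/419672 = -301805/39917 - 1943/419672 = -126736666691/16752047224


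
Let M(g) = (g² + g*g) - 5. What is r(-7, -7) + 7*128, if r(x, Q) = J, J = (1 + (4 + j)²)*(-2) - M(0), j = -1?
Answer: 881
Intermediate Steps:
M(g) = -5 + 2*g² (M(g) = (g² + g²) - 5 = 2*g² - 5 = -5 + 2*g²)
J = -15 (J = (1 + (4 - 1)²)*(-2) - (-5 + 2*0²) = (1 + 3²)*(-2) - (-5 + 2*0) = (1 + 9)*(-2) - (-5 + 0) = 10*(-2) - 1*(-5) = -20 + 5 = -15)
r(x, Q) = -15
r(-7, -7) + 7*128 = -15 + 7*128 = -15 + 896 = 881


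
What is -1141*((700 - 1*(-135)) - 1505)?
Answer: 764470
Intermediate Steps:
-1141*((700 - 1*(-135)) - 1505) = -1141*((700 + 135) - 1505) = -1141*(835 - 1505) = -1141*(-670) = 764470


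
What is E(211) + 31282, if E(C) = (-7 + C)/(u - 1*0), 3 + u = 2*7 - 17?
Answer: 31248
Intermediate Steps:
u = -6 (u = -3 + (2*7 - 17) = -3 + (14 - 17) = -3 - 3 = -6)
E(C) = 7/6 - C/6 (E(C) = (-7 + C)/(-6 - 1*0) = (-7 + C)/(-6 + 0) = (-7 + C)/(-6) = (-7 + C)*(-⅙) = 7/6 - C/6)
E(211) + 31282 = (7/6 - ⅙*211) + 31282 = (7/6 - 211/6) + 31282 = -34 + 31282 = 31248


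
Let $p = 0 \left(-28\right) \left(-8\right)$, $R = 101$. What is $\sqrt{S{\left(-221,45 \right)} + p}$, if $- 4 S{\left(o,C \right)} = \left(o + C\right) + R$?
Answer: $\frac{5 \sqrt{3}}{2} \approx 4.3301$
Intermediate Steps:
$p = 0$ ($p = 0 \left(-8\right) = 0$)
$S{\left(o,C \right)} = - \frac{101}{4} - \frac{C}{4} - \frac{o}{4}$ ($S{\left(o,C \right)} = - \frac{\left(o + C\right) + 101}{4} = - \frac{\left(C + o\right) + 101}{4} = - \frac{101 + C + o}{4} = - \frac{101}{4} - \frac{C}{4} - \frac{o}{4}$)
$\sqrt{S{\left(-221,45 \right)} + p} = \sqrt{\left(- \frac{101}{4} - \frac{45}{4} - - \frac{221}{4}\right) + 0} = \sqrt{\left(- \frac{101}{4} - \frac{45}{4} + \frac{221}{4}\right) + 0} = \sqrt{\frac{75}{4} + 0} = \sqrt{\frac{75}{4}} = \frac{5 \sqrt{3}}{2}$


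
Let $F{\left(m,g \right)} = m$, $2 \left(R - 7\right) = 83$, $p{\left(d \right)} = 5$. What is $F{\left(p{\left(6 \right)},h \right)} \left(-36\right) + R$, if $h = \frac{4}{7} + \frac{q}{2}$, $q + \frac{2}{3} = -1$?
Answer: $- \frac{263}{2} \approx -131.5$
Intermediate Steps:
$q = - \frac{5}{3}$ ($q = - \frac{2}{3} - 1 = - \frac{5}{3} \approx -1.6667$)
$R = \frac{97}{2}$ ($R = 7 + \frac{1}{2} \cdot 83 = 7 + \frac{83}{2} = \frac{97}{2} \approx 48.5$)
$h = - \frac{11}{42}$ ($h = \frac{4}{7} - \frac{5}{3 \cdot 2} = 4 \cdot \frac{1}{7} - \frac{5}{6} = \frac{4}{7} - \frac{5}{6} = - \frac{11}{42} \approx -0.2619$)
$F{\left(p{\left(6 \right)},h \right)} \left(-36\right) + R = 5 \left(-36\right) + \frac{97}{2} = -180 + \frac{97}{2} = - \frac{263}{2}$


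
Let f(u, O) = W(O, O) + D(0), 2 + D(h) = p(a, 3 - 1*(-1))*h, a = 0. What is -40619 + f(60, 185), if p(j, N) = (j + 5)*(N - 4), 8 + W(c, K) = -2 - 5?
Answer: -40636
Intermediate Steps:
W(c, K) = -15 (W(c, K) = -8 + (-2 - 5) = -8 - 7 = -15)
p(j, N) = (-4 + N)*(5 + j) (p(j, N) = (5 + j)*(-4 + N) = (-4 + N)*(5 + j))
D(h) = -2 (D(h) = -2 + (-20 - 4*0 + 5*(3 - 1*(-1)) + (3 - 1*(-1))*0)*h = -2 + (-20 + 0 + 5*(3 + 1) + (3 + 1)*0)*h = -2 + (-20 + 0 + 5*4 + 4*0)*h = -2 + (-20 + 0 + 20 + 0)*h = -2 + 0*h = -2 + 0 = -2)
f(u, O) = -17 (f(u, O) = -15 - 2 = -17)
-40619 + f(60, 185) = -40619 - 17 = -40636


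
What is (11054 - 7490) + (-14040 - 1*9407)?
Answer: -19883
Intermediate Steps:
(11054 - 7490) + (-14040 - 1*9407) = 3564 + (-14040 - 9407) = 3564 - 23447 = -19883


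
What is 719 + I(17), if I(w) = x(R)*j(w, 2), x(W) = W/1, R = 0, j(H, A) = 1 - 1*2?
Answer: 719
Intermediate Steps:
j(H, A) = -1 (j(H, A) = 1 - 2 = -1)
x(W) = W (x(W) = W*1 = W)
I(w) = 0 (I(w) = 0*(-1) = 0)
719 + I(17) = 719 + 0 = 719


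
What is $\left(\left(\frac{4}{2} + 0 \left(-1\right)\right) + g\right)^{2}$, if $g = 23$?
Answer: $625$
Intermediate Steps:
$\left(\left(\frac{4}{2} + 0 \left(-1\right)\right) + g\right)^{2} = \left(\left(\frac{4}{2} + 0 \left(-1\right)\right) + 23\right)^{2} = \left(\left(4 \cdot \frac{1}{2} + 0\right) + 23\right)^{2} = \left(\left(2 + 0\right) + 23\right)^{2} = \left(2 + 23\right)^{2} = 25^{2} = 625$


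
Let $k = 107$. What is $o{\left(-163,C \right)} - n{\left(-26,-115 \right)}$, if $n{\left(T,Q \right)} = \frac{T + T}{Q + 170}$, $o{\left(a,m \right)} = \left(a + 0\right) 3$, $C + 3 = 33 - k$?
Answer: $- \frac{26843}{55} \approx -488.05$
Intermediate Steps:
$C = -77$ ($C = -3 + \left(33 - 107\right) = -3 - 74 = -77$)
$o{\left(a,m \right)} = 3 a$ ($o{\left(a,m \right)} = a 3 = 3 a$)
$n{\left(T,Q \right)} = \frac{2 T}{170 + Q}$
$o{\left(-163,C \right)} - n{\left(-26,-115 \right)} = 3 \left(-163\right) - 2 \left(-26\right) \frac{1}{170 - 115} = -489 - 2 \left(-26\right) \frac{1}{55} = -489 - - \frac{52}{55} = -489 + \frac{52}{55} = - \frac{26843}{55}$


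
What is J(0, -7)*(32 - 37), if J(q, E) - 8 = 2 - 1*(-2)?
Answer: -60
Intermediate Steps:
J(q, E) = 12 (J(q, E) = 8 + (2 - 1*(-2)) = 8 + (2 + 2) = 8 + 4 = 12)
J(0, -7)*(32 - 37) = 12*(32 - 37) = 12*(-5) = -60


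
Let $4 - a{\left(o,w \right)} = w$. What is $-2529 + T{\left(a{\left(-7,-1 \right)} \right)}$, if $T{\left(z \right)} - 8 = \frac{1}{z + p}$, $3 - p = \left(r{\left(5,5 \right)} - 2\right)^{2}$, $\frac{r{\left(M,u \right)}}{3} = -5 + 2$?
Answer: $- \frac{284874}{113} \approx -2521.0$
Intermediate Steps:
$a{\left(o,w \right)} = 4 - w$
$r{\left(M,u \right)} = -9$ ($r{\left(M,u \right)} = 3 \left(-5 + 2\right) = 3 \left(-3\right) = -9$)
$p = -118$ ($p = 3 - \left(-9 - 2\right)^{2} = 3 - \left(-11\right)^{2} = 3 - 121 = -118$)
$T{\left(z \right)} = 8 + \frac{1}{-118 + z}$ ($T{\left(z \right)} = 8 + \frac{1}{z - 118} = 8 + \frac{1}{-118 + z}$)
$-2529 + T{\left(a{\left(-7,-1 \right)} \right)} = -2529 + \frac{-943 + 8 \left(4 - -1\right)}{-118 + \left(4 - -1\right)} = -2529 + \frac{-943 + 8 \left(4 + 1\right)}{-118 + \left(4 + 1\right)} = -2529 + \frac{-943 + 8 \cdot 5}{-118 + 5} = -2529 + \frac{-943 + 40}{-113} = -2529 - - \frac{903}{113} = -2529 + \frac{903}{113} = - \frac{284874}{113}$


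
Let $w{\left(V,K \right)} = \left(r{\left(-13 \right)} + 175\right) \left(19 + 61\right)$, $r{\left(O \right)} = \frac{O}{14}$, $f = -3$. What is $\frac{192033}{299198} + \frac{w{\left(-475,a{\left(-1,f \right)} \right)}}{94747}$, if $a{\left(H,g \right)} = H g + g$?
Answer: $\frac{156527675597}{198436790342} \approx 0.7888$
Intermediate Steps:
$a{\left(H,g \right)} = g + H g$
$r{\left(O \right)} = \frac{O}{14}$ ($r{\left(O \right)} = O \frac{1}{14} = \frac{O}{14}$)
$w{\left(V,K \right)} = \frac{97480}{7}$ ($w{\left(V,K \right)} = \left(\frac{1}{14} \left(-13\right) + 175\right) \left(19 + 61\right) = \left(- \frac{13}{14} + 175\right) 80 = \frac{2437}{14} \cdot 80 = \frac{97480}{7}$)
$\frac{192033}{299198} + \frac{w{\left(-475,a{\left(-1,f \right)} \right)}}{94747} = \frac{192033}{299198} + \frac{97480}{7 \cdot 94747} = 192033 \cdot \frac{1}{299198} + \frac{97480}{7} \cdot \frac{1}{94747} = \frac{192033}{299198} + \frac{97480}{663229} = \frac{156527675597}{198436790342}$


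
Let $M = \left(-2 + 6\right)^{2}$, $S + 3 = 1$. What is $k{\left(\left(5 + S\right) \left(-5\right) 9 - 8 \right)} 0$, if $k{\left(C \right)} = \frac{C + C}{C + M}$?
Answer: $0$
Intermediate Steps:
$S = -2$ ($S = -3 + 1 = -2$)
$M = 16$ ($M = 4^{2} = 16$)
$k{\left(C \right)} = \frac{2 C}{16 + C}$ ($k{\left(C \right)} = \frac{C + C}{C + 16} = \frac{2 C}{16 + C}$)
$k{\left(\left(5 + S\right) \left(-5\right) 9 - 8 \right)} 0 = \frac{2 \left(\left(5 - 2\right) \left(-5\right) 9 - 8\right)}{16 + \left(\left(5 - 2\right) \left(-5\right) 9 - 8\right)} 0 = \frac{2 \left(3 \left(-5\right) 9 - 8\right)}{16 + \left(3 \left(-5\right) 9 - 8\right)} 0 = \frac{2 \left(\left(-15\right) 9 - 8\right)}{16 - 143} \cdot 0 = \frac{2 \left(-135 - 8\right)}{16 - 143} \cdot 0 = 2 \left(-143\right) \frac{1}{16 - 143} \cdot 0 = 2 \left(-143\right) \frac{1}{-127} \cdot 0 = 2 \left(-143\right) \left(- \frac{1}{127}\right) 0 = \frac{286}{127} \cdot 0 = 0$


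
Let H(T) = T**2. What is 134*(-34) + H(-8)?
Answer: -4492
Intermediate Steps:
134*(-34) + H(-8) = 134*(-34) + (-8)**2 = -4556 + 64 = -4492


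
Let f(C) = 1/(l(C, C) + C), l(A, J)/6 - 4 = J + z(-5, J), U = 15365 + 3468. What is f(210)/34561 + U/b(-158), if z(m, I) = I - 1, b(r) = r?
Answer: -894319167983/7502916612 ≈ -119.20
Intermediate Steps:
U = 18833
z(m, I) = -1 + I
l(A, J) = 18 + 12*J (l(A, J) = 24 + 6*(J + (-1 + J)) = 24 + 6*(-1 + 2*J) = 24 + (-6 + 12*J) = 18 + 12*J)
f(C) = 1/(18 + 13*C) (f(C) = 1/((18 + 12*C) + C) = 1/(18 + 13*C))
f(210)/34561 + U/b(-158) = 1/((18 + 13*210)*34561) + 18833/(-158) = (1/34561)/(18 + 2730) + 18833*(-1/158) = (1/34561)/2748 - 18833/158 = (1/2748)*(1/34561) - 18833/158 = 1/94973628 - 18833/158 = -894319167983/7502916612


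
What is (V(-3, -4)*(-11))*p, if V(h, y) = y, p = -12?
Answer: -528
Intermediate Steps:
(V(-3, -4)*(-11))*p = -4*(-11)*(-12) = 44*(-12) = -528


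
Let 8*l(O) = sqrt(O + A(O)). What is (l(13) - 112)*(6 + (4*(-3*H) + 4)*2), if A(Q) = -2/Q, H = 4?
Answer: 9184 - 41*sqrt(2171)/52 ≈ 9147.3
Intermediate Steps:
l(O) = sqrt(O - 2/O)/8
(l(13) - 112)*(6 + (4*(-3*H) + 4)*2) = (sqrt(13 - 2/13)/8 - 112)*(6 + (4*(-3*4) + 4)*2) = (sqrt(13 - 2*1/13)/8 - 112)*(6 + (4*(-12) + 4)*2) = (sqrt(13 - 2/13)/8 - 112)*(6 + (-48 + 4)*2) = (sqrt(167/13)/8 - 112)*(6 - 44*2) = ((sqrt(2171)/13)/8 - 112)*(6 - 88) = (sqrt(2171)/104 - 112)*(-82) = (-112 + sqrt(2171)/104)*(-82) = 9184 - 41*sqrt(2171)/52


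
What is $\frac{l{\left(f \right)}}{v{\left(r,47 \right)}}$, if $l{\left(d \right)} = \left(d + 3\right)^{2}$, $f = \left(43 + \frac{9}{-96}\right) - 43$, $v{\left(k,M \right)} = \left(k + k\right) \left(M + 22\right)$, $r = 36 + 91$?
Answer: $\frac{2883}{5982208} \approx 0.00048193$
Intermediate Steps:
$r = 127$
$v{\left(k,M \right)} = 2 k \left(22 + M\right)$
$f = - \frac{3}{32}$ ($f = \left(43 + 9 \left(- \frac{1}{96}\right)\right) - 43 = \left(43 - \frac{3}{32}\right) - 43 = \frac{1373}{32} - 43 = - \frac{3}{32} \approx -0.09375$)
$l{\left(d \right)} = \left(3 + d\right)^{2}$
$\frac{l{\left(f \right)}}{v{\left(r,47 \right)}} = \frac{\left(3 - \frac{3}{32}\right)^{2}}{2 \cdot 127 \left(22 + 47\right)} = \frac{\left(\frac{93}{32}\right)^{2}}{2 \cdot 127 \cdot 69} = \frac{8649}{1024 \cdot 17526} = \frac{8649}{1024} \cdot \frac{1}{17526} = \frac{2883}{5982208}$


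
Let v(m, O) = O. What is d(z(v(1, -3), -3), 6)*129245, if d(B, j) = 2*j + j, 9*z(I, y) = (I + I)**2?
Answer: 2326410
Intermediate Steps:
z(I, y) = 4*I**2/9 (z(I, y) = (I + I)**2/9 = (2*I)**2/9 = (4*I**2)/9 = 4*I**2/9)
d(B, j) = 3*j
d(z(v(1, -3), -3), 6)*129245 = (3*6)*129245 = 18*129245 = 2326410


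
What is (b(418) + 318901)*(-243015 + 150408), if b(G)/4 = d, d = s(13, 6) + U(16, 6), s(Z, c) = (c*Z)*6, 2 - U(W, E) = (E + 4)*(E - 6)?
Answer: -29706566067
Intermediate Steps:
U(W, E) = 2 - (-6 + E)*(4 + E) (U(W, E) = 2 - (E + 4)*(E - 6) = 2 - (4 + E)*(-6 + E) = 2 - (-6 + E)*(4 + E))
s(Z, c) = 6*Z*c (s(Z, c) = (Z*c)*6 = 6*Z*c)
d = 470 (d = 6*13*6 + (26 - 1*6**2 + 2*6) = 468 + (26 - 1*36 + 12) = 468 + (26 - 36 + 12) = 468 + 2 = 470)
b(G) = 1880 (b(G) = 4*470 = 1880)
(b(418) + 318901)*(-243015 + 150408) = (1880 + 318901)*(-243015 + 150408) = 320781*(-92607) = -29706566067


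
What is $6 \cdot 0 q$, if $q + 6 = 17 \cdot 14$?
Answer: $0$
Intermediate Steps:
$q = 232$ ($q = -6 + 17 \cdot 14 = -6 + 238 = 232$)
$6 \cdot 0 q = 6 \cdot 0 \cdot 232 = 0 \cdot 232 = 0$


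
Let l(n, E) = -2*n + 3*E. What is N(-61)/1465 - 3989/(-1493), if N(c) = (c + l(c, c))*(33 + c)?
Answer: 10943973/2187245 ≈ 5.0035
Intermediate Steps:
N(c) = 2*c*(33 + c) (N(c) = (c + (-2*c + 3*c))*(33 + c) = (c + c)*(33 + c) = (2*c)*(33 + c) = 2*c*(33 + c))
N(-61)/1465 - 3989/(-1493) = (2*(-61)*(33 - 61))/1465 - 3989/(-1493) = (2*(-61)*(-28))*(1/1465) - 3989*(-1/1493) = 3416*(1/1465) + 3989/1493 = 3416/1465 + 3989/1493 = 10943973/2187245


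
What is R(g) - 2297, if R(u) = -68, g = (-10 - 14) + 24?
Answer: -2365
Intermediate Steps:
g = 0 (g = -24 + 24 = 0)
R(g) - 2297 = -68 - 2297 = -2365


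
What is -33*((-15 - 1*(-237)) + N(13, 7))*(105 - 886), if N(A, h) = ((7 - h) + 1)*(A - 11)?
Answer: 5773152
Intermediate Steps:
N(A, h) = (-11 + A)*(8 - h) (N(A, h) = (8 - h)*(-11 + A) = (-11 + A)*(8 - h))
-33*((-15 - 1*(-237)) + N(13, 7))*(105 - 886) = -33*((-15 - 1*(-237)) + (-88 + 8*13 + 11*7 - 1*13*7))*(105 - 886) = -33*((-15 + 237) + (-88 + 104 + 77 - 91))*(-781) = -33*(222 + 2)*(-781) = -7392*(-781) = -33*(-174944) = 5773152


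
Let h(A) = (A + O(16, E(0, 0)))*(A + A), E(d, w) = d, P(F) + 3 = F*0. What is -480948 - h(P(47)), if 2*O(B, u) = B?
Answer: -480918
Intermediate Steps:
P(F) = -3 (P(F) = -3 + F*0 = -3 + 0 = -3)
O(B, u) = B/2
h(A) = 2*A*(8 + A) (h(A) = (A + (½)*16)*(A + A) = (A + 8)*(2*A) = (8 + A)*(2*A) = 2*A*(8 + A))
-480948 - h(P(47)) = -480948 - 2*(-3)*(8 - 3) = -480948 - 2*(-3)*5 = -480948 - 1*(-30) = -480948 + 30 = -480918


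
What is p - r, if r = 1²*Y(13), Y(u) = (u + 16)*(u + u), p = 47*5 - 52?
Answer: -571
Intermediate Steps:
p = 183 (p = 235 - 52 = 183)
Y(u) = 2*u*(16 + u) (Y(u) = (16 + u)*(2*u) = 2*u*(16 + u))
r = 754 (r = 1²*(2*13*(16 + 13)) = 1*(2*13*29) = 1*754 = 754)
p - r = 183 - 1*754 = 183 - 754 = -571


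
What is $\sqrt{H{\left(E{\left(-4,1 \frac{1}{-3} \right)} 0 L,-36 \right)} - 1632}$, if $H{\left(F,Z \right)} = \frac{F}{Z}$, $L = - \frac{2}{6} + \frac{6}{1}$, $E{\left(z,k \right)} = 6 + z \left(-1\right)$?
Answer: $4 i \sqrt{102} \approx 40.398 i$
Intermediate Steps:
$E{\left(z,k \right)} = 6 - z$
$L = \frac{17}{3}$ ($L = \left(-2\right) \frac{1}{6} + 6 \cdot 1 = - \frac{1}{3} + 6 = \frac{17}{3} \approx 5.6667$)
$\sqrt{H{\left(E{\left(-4,1 \frac{1}{-3} \right)} 0 L,-36 \right)} - 1632} = \sqrt{\frac{\left(6 - -4\right) 0 \cdot \frac{17}{3}}{-36} - 1632} = \sqrt{\left(6 + 4\right) 0 \cdot \frac{17}{3} \left(- \frac{1}{36}\right) - 1632} = \sqrt{10 \cdot 0 \cdot \frac{17}{3} \left(- \frac{1}{36}\right) - 1632} = \sqrt{0 \cdot \frac{17}{3} \left(- \frac{1}{36}\right) - 1632} = \sqrt{0 \left(- \frac{1}{36}\right) - 1632} = \sqrt{0 - 1632} = \sqrt{-1632} = 4 i \sqrt{102}$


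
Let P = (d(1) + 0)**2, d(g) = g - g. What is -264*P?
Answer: 0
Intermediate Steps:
d(g) = 0
P = 0 (P = (0 + 0)**2 = 0**2 = 0)
-264*P = -264*0 = 0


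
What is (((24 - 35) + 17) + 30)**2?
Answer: 1296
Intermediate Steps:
(((24 - 35) + 17) + 30)**2 = ((-11 + 17) + 30)**2 = (6 + 30)**2 = 36**2 = 1296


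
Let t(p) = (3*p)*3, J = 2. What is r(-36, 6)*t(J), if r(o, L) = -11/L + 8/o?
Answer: -37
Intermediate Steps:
t(p) = 9*p
r(-36, 6)*t(J) = (-11/6 + 8/(-36))*(9*2) = (-11*⅙ + 8*(-1/36))*18 = (-11/6 - 2/9)*18 = -37/18*18 = -37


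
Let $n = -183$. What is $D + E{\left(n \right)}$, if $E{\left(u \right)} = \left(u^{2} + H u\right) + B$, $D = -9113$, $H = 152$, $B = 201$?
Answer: $-3239$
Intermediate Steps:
$E{\left(u \right)} = 201 + u^{2} + 152 u$ ($E{\left(u \right)} = \left(u^{2} + 152 u\right) + 201 = 201 + u^{2} + 152 u$)
$D + E{\left(n \right)} = -9113 + \left(201 + \left(-183\right)^{2} + 152 \left(-183\right)\right) = -9113 + \left(201 + 33489 - 27816\right) = -9113 + 5874 = -3239$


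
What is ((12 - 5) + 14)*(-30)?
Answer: -630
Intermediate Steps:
((12 - 5) + 14)*(-30) = (7 + 14)*(-30) = 21*(-30) = -630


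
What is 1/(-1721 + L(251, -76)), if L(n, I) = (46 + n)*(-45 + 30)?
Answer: -1/6176 ≈ -0.00016192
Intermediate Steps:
L(n, I) = -690 - 15*n (L(n, I) = (46 + n)*(-15) = -690 - 15*n)
1/(-1721 + L(251, -76)) = 1/(-1721 + (-690 - 15*251)) = 1/(-1721 + (-690 - 3765)) = 1/(-1721 - 4455) = 1/(-6176) = -1/6176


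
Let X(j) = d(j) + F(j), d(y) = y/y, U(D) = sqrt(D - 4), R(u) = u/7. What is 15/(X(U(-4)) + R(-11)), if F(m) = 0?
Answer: -105/4 ≈ -26.250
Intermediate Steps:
R(u) = u/7 (R(u) = u*(1/7) = u/7)
U(D) = sqrt(-4 + D)
d(y) = 1
X(j) = 1 (X(j) = 1 + 0 = 1)
15/(X(U(-4)) + R(-11)) = 15/(1 + (1/7)*(-11)) = 15/(1 - 11/7) = 15/(-4/7) = 15*(-7/4) = -105/4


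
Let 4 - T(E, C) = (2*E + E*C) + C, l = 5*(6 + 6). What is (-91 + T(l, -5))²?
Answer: 9604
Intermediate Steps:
l = 60 (l = 5*12 = 60)
T(E, C) = 4 - C - 2*E - C*E (T(E, C) = 4 - ((2*E + E*C) + C) = 4 - ((2*E + C*E) + C) = 4 - (C + 2*E + C*E) = 4 + (-C - 2*E - C*E) = 4 - C - 2*E - C*E)
(-91 + T(l, -5))² = (-91 + (4 - 1*(-5) - 2*60 - 1*(-5)*60))² = (-91 + (4 + 5 - 120 + 300))² = (-91 + 189)² = 98² = 9604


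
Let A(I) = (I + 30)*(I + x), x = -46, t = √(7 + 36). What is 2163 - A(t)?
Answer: 3500 + 16*√43 ≈ 3604.9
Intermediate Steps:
t = √43 ≈ 6.5574
A(I) = (-46 + I)*(30 + I) (A(I) = (I + 30)*(I - 46) = (30 + I)*(-46 + I) = (-46 + I)*(30 + I))
2163 - A(t) = 2163 - (-1380 + (√43)² - 16*√43) = 2163 - (-1380 + 43 - 16*√43) = 2163 - (-1337 - 16*√43) = 2163 + (1337 + 16*√43) = 3500 + 16*√43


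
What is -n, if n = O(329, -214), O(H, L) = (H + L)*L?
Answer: 24610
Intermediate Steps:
O(H, L) = L*(H + L)
n = -24610 (n = -214*(329 - 214) = -214*115 = -24610)
-n = -1*(-24610) = 24610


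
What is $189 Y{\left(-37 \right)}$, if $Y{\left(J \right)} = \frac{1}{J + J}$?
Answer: $- \frac{189}{74} \approx -2.5541$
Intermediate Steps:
$Y{\left(J \right)} = \frac{1}{2 J}$
$189 Y{\left(-37 \right)} = 189 \frac{1}{2 \left(-37\right)} = 189 \cdot \frac{1}{2} \left(- \frac{1}{37}\right) = 189 \left(- \frac{1}{74}\right) = - \frac{189}{74}$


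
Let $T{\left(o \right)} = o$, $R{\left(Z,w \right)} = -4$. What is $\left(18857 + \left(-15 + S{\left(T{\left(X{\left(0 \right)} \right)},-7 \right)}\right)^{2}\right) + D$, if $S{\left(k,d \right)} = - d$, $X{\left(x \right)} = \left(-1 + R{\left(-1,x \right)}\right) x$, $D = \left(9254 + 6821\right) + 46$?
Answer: $35042$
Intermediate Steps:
$D = 16121$ ($D = 16075 + 46 = 16121$)
$X{\left(x \right)} = - 5 x$ ($X{\left(x \right)} = \left(-1 - 4\right) x = - 5 x$)
$\left(18857 + \left(-15 + S{\left(T{\left(X{\left(0 \right)} \right)},-7 \right)}\right)^{2}\right) + D = \left(18857 + \left(-15 - -7\right)^{2}\right) + 16121 = \left(18857 + \left(-15 + 7\right)^{2}\right) + 16121 = \left(18857 + \left(-8\right)^{2}\right) + 16121 = \left(18857 + 64\right) + 16121 = 18921 + 16121 = 35042$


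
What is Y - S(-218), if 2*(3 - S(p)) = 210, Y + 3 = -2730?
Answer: -2631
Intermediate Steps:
Y = -2733 (Y = -3 - 2730 = -2733)
S(p) = -102 (S(p) = 3 - ½*210 = 3 - 105 = -102)
Y - S(-218) = -2733 - 1*(-102) = -2733 + 102 = -2631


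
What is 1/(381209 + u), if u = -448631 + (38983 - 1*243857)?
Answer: -1/272296 ≈ -3.6725e-6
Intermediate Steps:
u = -653505 (u = -448631 + (38983 - 243857) = -448631 - 204874 = -653505)
1/(381209 + u) = 1/(381209 - 653505) = 1/(-272296) = -1/272296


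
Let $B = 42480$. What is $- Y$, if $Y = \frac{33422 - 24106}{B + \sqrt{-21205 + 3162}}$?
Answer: $- \frac{395743680}{1804568443} + \frac{9316 i \sqrt{18043}}{1804568443} \approx -0.2193 + 0.00069344 i$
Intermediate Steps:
$Y = \frac{9316}{42480 + i \sqrt{18043}}$ ($Y = \frac{33422 - 24106}{42480 + \sqrt{-21205 + 3162}} = \frac{9316}{42480 + \sqrt{-18043}} = \frac{9316}{42480 + i \sqrt{18043}} \approx 0.2193 - 0.00069344 i$)
$- Y = - (\frac{395743680}{1804568443} - \frac{9316 i \sqrt{18043}}{1804568443}) = - \frac{395743680}{1804568443} + \frac{9316 i \sqrt{18043}}{1804568443}$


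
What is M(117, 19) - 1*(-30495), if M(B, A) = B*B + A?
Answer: 44203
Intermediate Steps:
M(B, A) = A + B² (M(B, A) = B² + A = A + B²)
M(117, 19) - 1*(-30495) = (19 + 117²) - 1*(-30495) = (19 + 13689) + 30495 = 13708 + 30495 = 44203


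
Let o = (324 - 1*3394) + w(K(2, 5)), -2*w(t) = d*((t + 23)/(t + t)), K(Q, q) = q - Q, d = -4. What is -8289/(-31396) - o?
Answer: 288365731/94188 ≈ 3061.6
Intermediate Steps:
w(t) = (23 + t)/t (w(t) = -(-2)*(t + 23)/(t + t) = -(-2)*(23 + t)/((2*t)) = -(-2)*(23 + t)*(1/(2*t)) = -(-2)*(23 + t)/(2*t) = -(-1)*(23 + t)/t = (23 + t)/t)
o = -9184/3 (o = (324 - 1*3394) + (23 + (5 - 1*2))/(5 - 1*2) = (324 - 3394) + (23 + (5 - 2))/(5 - 2) = -3070 + (23 + 3)/3 = -3070 + (⅓)*26 = -3070 + 26/3 = -9184/3 ≈ -3061.3)
-8289/(-31396) - o = -8289/(-31396) - 1*(-9184/3) = -8289*(-1/31396) + 9184/3 = 8289/31396 + 9184/3 = 288365731/94188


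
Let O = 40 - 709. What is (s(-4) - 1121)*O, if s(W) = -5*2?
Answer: 756639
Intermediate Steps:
O = -669
s(W) = -10
(s(-4) - 1121)*O = (-10 - 1121)*(-669) = -1131*(-669) = 756639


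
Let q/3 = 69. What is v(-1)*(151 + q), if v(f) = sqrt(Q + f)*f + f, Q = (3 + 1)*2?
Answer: -358 - 358*sqrt(7) ≈ -1305.2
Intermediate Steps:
Q = 8 (Q = 4*2 = 8)
q = 207 (q = 3*69 = 207)
v(f) = f + f*sqrt(8 + f) (v(f) = sqrt(8 + f)*f + f = f*sqrt(8 + f) + f = f + f*sqrt(8 + f))
v(-1)*(151 + q) = (-(1 + sqrt(8 - 1)))*(151 + 207) = -(1 + sqrt(7))*358 = (-1 - sqrt(7))*358 = -358 - 358*sqrt(7)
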